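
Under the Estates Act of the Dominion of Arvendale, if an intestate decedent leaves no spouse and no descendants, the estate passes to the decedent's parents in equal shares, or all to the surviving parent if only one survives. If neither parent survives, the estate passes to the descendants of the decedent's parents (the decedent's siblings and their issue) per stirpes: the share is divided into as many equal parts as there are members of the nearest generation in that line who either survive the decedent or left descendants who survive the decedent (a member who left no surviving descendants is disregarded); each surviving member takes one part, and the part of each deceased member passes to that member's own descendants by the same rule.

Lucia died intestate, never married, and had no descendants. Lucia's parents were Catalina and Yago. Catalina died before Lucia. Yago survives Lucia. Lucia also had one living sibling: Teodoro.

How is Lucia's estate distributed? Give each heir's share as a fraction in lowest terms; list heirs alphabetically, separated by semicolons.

Only one parent, Yago, survives, so Yago takes the entire estate. The siblings take nothing because a surviving parent has priority.

Yago 1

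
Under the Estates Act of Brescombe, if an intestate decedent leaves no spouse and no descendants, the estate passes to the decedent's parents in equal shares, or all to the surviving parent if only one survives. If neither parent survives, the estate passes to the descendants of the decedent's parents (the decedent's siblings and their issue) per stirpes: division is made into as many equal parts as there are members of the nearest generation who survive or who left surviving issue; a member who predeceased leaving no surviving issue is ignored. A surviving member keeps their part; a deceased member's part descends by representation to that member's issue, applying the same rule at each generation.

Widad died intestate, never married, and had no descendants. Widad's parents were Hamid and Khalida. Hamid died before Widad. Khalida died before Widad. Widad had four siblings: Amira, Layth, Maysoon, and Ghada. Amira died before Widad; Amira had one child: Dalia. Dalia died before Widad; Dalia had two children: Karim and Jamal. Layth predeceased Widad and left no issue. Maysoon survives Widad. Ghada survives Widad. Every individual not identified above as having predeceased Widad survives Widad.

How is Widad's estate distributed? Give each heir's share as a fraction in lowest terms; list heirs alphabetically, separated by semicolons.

Ghada 1/3; Jamal 1/6; Karim 1/6; Maysoon 1/3

Neither parent survives and there are no descendants, so the estate passes to Widad's siblings and their issue per stirpes.
Layth left no surviving issue, so that branch lapses and is disregarded.
The estate is divided into 3 equal shares of 1/3 among Amira, Maysoon, Ghada.
Amira predeceased; the 1/3 allotted to Amira's branch passes to Amira's issue by representation.
Dalia's line is the sole branch at this level, so the full 1/3 passes to Dalia's issue by representation.
The 1/3 is divided into 2 equal shares of 1/6 among Karim, Jamal.
Karim is living and takes 1/6.
Jamal is living and takes 1/6.
Maysoon is living and takes 1/3.
Ghada is living and takes 1/3.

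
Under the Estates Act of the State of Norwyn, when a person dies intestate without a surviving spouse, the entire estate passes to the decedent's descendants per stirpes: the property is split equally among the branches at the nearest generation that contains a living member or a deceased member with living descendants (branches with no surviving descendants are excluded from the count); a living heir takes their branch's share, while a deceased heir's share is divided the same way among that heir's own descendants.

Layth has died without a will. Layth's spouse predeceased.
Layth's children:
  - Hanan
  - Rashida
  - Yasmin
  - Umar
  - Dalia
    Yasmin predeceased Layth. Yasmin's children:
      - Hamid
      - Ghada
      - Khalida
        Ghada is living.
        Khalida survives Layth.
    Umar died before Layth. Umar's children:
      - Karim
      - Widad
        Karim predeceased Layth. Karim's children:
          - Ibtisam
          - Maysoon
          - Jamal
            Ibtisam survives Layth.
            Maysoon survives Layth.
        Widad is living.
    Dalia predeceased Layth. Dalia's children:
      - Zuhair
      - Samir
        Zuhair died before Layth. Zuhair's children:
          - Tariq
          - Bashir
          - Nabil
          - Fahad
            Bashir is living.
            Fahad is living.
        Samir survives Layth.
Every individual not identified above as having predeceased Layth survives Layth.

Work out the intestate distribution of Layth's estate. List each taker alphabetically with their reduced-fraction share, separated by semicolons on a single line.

There is no surviving spouse, so the entire estate passes to Layth's descendants per stirpes.
The estate is divided into 5 equal shares of 1/5 among Hanan, Rashida, Yasmin, Umar, Dalia.
Hanan is living and takes 1/5.
Rashida is living and takes 1/5.
Yasmin predeceased; the 1/5 allotted to Yasmin's branch passes to Yasmin's issue by representation.
The 1/5 is divided into 3 equal shares of 1/15 among Hamid, Ghada, Khalida.
Hamid is living and takes 1/15.
Ghada is living and takes 1/15.
Khalida is living and takes 1/15.
Umar predeceased; the 1/5 allotted to Umar's branch passes to Umar's issue by representation.
The 1/5 is divided into 2 equal shares of 1/10 among Karim, Widad.
Karim predeceased; the 1/10 allotted to Karim's branch passes to Karim's issue by representation.
The 1/10 is divided into 3 equal shares of 1/30 among Ibtisam, Maysoon, Jamal.
Ibtisam is living and takes 1/30.
Maysoon is living and takes 1/30.
Jamal is living and takes 1/30.
Widad is living and takes 1/10.
Dalia predeceased; the 1/5 allotted to Dalia's branch passes to Dalia's issue by representation.
The 1/5 is divided into 2 equal shares of 1/10 among Zuhair, Samir.
Zuhair predeceased; the 1/10 allotted to Zuhair's branch passes to Zuhair's issue by representation.
The 1/10 is divided into 4 equal shares of 1/40 among Tariq, Bashir, Nabil, Fahad.
Tariq is living and takes 1/40.
Bashir is living and takes 1/40.
Nabil is living and takes 1/40.
Fahad is living and takes 1/40.
Samir is living and takes 1/10.

Bashir 1/40; Fahad 1/40; Ghada 1/15; Hamid 1/15; Hanan 1/5; Ibtisam 1/30; Jamal 1/30; Khalida 1/15; Maysoon 1/30; Nabil 1/40; Rashida 1/5; Samir 1/10; Tariq 1/40; Widad 1/10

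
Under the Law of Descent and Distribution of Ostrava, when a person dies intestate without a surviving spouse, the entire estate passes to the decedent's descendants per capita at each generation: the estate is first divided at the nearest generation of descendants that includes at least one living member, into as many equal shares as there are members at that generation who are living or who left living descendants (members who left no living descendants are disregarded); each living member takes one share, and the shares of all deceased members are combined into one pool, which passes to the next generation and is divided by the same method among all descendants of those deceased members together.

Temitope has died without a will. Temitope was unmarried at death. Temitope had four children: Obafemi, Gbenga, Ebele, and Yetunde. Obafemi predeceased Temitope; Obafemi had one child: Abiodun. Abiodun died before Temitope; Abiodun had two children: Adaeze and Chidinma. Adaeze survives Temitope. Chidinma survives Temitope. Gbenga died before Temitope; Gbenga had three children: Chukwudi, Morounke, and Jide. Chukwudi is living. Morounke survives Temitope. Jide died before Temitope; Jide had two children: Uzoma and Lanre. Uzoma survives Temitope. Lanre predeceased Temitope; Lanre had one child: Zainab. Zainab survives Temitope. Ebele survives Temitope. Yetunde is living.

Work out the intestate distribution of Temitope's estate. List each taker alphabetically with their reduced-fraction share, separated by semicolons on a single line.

Adaeze 1/16; Chidinma 1/16; Chukwudi 1/8; Ebele 1/4; Morounke 1/8; Uzoma 1/16; Yetunde 1/4; Zainab 1/16

There is no surviving spouse, so the entire estate passes to Temitope's descendants per capita at each generation.
At generation 1 (Obafemi, Gbenga, Ebele, Yetunde) there are 4 shares of (1)/4 = 1/4 each.
Living: Ebele and Yetunde — each takes 1/4.
Deceased: Obafemi and Gbenga. Their combined 1/2 is pooled and carried to generation 2.
At generation 2 (Abiodun, Chukwudi, Morounke, Jide) there are 4 shares of (1/2)/4 = 1/8 each.
Living: Chukwudi and Morounke — each takes 1/8.
Deceased: Abiodun and Jide. Their combined 1/4 is pooled and carried to generation 3.
At generation 3 (Adaeze, Chidinma, Uzoma, Lanre) there are 4 shares of (1/4)/4 = 1/16 each.
Living: Adaeze, Chidinma, and Uzoma — each takes 1/16.
Deceased: Lanre. That 1/16 share is carried to generation 4.
At generation 4 (Zainab) there are 1 shares of (1/16)/1 = 1/16 each.
Living: Zainab — each takes 1/16.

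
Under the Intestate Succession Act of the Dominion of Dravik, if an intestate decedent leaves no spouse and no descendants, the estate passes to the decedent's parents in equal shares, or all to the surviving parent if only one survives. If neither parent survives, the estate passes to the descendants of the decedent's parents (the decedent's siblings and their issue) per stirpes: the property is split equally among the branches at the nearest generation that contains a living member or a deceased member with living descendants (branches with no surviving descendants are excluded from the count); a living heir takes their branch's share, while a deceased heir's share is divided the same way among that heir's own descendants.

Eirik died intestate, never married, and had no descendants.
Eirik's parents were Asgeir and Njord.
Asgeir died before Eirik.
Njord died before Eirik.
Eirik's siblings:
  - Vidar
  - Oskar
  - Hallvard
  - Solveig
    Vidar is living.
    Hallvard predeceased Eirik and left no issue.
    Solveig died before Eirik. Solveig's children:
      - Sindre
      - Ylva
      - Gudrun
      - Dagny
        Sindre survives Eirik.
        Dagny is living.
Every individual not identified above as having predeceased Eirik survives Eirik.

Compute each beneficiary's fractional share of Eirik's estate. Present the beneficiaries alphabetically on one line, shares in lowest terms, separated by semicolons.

Dagny 1/12; Gudrun 1/12; Oskar 1/3; Sindre 1/12; Vidar 1/3; Ylva 1/12

Neither parent survives and there are no descendants, so the estate passes to Eirik's siblings and their issue per stirpes.
Hallvard left no surviving issue, so that branch lapses and is disregarded.
The estate is divided into 3 equal shares of 1/3 among Vidar, Oskar, Solveig.
Vidar is living and takes 1/3.
Oskar is living and takes 1/3.
Solveig predeceased; the 1/3 allotted to Solveig's branch passes to Solveig's issue by representation.
The 1/3 is divided into 4 equal shares of 1/12 among Sindre, Ylva, Gudrun, Dagny.
Sindre is living and takes 1/12.
Ylva is living and takes 1/12.
Gudrun is living and takes 1/12.
Dagny is living and takes 1/12.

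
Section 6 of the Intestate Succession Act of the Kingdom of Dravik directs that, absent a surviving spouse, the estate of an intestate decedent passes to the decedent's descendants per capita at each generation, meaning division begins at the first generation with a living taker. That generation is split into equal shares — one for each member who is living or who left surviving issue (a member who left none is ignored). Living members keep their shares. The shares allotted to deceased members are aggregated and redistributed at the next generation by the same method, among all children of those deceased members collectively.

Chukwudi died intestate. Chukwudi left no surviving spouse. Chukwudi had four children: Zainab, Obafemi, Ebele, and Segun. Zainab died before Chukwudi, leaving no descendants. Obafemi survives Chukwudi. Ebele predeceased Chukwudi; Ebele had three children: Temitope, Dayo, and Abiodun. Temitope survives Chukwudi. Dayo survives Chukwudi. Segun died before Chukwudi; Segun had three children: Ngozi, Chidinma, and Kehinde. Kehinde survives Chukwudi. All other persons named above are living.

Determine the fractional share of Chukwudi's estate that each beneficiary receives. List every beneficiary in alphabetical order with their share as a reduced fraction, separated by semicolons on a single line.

There is no surviving spouse, so the entire estate passes to Chukwudi's descendants per capita at each generation.
At generation 1 (Obafemi, Ebele, Segun) there are 3 shares of (1)/3 = 1/3 each.
Living: Obafemi — each takes 1/3.
Deceased: Ebele and Segun. Their combined 2/3 is pooled and carried to generation 2.
At generation 2 (Temitope, Dayo, Abiodun, Ngozi, Chidinma, Kehinde) there are 6 shares of (2/3)/6 = 1/9 each.
Living: Temitope, Dayo, Abiodun, Ngozi, Chidinma, and Kehinde — each takes 1/9.

Abiodun 1/9; Chidinma 1/9; Dayo 1/9; Kehinde 1/9; Ngozi 1/9; Obafemi 1/3; Temitope 1/9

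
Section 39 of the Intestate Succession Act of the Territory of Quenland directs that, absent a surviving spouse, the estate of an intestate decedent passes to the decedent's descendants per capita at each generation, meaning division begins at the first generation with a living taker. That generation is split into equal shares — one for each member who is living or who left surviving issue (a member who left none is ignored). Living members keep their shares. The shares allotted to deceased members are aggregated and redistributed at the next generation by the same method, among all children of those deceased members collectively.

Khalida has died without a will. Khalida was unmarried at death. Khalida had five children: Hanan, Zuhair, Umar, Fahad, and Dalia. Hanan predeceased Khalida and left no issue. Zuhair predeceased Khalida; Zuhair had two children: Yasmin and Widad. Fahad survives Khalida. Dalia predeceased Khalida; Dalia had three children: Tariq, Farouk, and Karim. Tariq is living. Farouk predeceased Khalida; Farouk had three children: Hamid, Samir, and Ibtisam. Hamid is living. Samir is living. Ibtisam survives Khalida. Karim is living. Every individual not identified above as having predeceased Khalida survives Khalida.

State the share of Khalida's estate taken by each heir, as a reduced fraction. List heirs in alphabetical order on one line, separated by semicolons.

There is no surviving spouse, so the entire estate passes to Khalida's descendants per capita at each generation.
At generation 1 (Zuhair, Umar, Fahad, Dalia) there are 4 shares of (1)/4 = 1/4 each.
Living: Umar and Fahad — each takes 1/4.
Deceased: Zuhair and Dalia. Their combined 1/2 is pooled and carried to generation 2.
At generation 2 (Yasmin, Widad, Tariq, Farouk, Karim) there are 5 shares of (1/2)/5 = 1/10 each.
Living: Yasmin, Widad, Tariq, and Karim — each takes 1/10.
Deceased: Farouk. That 1/10 share is carried to generation 3.
At generation 3 (Hamid, Samir, Ibtisam) there are 3 shares of (1/10)/3 = 1/30 each.
Living: Hamid, Samir, and Ibtisam — each takes 1/30.

Fahad 1/4; Hamid 1/30; Ibtisam 1/30; Karim 1/10; Samir 1/30; Tariq 1/10; Umar 1/4; Widad 1/10; Yasmin 1/10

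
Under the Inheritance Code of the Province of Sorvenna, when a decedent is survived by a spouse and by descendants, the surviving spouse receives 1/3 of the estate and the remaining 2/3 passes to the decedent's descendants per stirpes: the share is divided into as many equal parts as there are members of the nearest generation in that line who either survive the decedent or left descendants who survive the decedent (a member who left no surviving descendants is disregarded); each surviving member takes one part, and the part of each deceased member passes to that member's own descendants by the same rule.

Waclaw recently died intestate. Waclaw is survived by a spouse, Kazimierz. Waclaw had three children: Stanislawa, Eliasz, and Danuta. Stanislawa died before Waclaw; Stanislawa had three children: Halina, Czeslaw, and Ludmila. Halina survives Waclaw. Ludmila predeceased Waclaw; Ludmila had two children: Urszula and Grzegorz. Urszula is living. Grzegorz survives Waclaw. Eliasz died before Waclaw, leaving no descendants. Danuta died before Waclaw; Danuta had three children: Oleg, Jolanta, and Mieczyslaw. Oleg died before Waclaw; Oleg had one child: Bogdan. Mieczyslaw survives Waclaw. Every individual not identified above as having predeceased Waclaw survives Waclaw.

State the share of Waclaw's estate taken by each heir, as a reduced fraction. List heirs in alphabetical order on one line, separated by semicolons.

Bogdan 1/9; Czeslaw 1/9; Grzegorz 1/18; Halina 1/9; Jolanta 1/9; Kazimierz 1/3; Mieczyslaw 1/9; Urszula 1/18

Kazimierz, as surviving spouse, takes 1/3.
The remaining 2/3 passes to Waclaw's descendants per stirpes.
Eliasz left no surviving issue, so that branch lapses and is disregarded.
The 2/3 is divided into 2 equal shares of 1/3 among Stanislawa, Danuta.
Stanislawa predeceased; the 1/3 allotted to Stanislawa's branch passes to Stanislawa's issue by representation.
The 1/3 is divided into 3 equal shares of 1/9 among Halina, Czeslaw, Ludmila.
Halina is living and takes 1/9.
Czeslaw is living and takes 1/9.
Ludmila predeceased; the 1/9 allotted to Ludmila's branch passes to Ludmila's issue by representation.
The 1/9 is divided into 2 equal shares of 1/18 among Urszula, Grzegorz.
Urszula is living and takes 1/18.
Grzegorz is living and takes 1/18.
Danuta predeceased; the 1/3 allotted to Danuta's branch passes to Danuta's issue by representation.
The 1/3 is divided into 3 equal shares of 1/9 among Oleg, Jolanta, Mieczyslaw.
Oleg predeceased; the 1/9 allotted to Oleg's branch passes to Oleg's issue by representation.
Bogdan is the sole taker at this level and receives the full 1/9.
Jolanta is living and takes 1/9.
Mieczyslaw is living and takes 1/9.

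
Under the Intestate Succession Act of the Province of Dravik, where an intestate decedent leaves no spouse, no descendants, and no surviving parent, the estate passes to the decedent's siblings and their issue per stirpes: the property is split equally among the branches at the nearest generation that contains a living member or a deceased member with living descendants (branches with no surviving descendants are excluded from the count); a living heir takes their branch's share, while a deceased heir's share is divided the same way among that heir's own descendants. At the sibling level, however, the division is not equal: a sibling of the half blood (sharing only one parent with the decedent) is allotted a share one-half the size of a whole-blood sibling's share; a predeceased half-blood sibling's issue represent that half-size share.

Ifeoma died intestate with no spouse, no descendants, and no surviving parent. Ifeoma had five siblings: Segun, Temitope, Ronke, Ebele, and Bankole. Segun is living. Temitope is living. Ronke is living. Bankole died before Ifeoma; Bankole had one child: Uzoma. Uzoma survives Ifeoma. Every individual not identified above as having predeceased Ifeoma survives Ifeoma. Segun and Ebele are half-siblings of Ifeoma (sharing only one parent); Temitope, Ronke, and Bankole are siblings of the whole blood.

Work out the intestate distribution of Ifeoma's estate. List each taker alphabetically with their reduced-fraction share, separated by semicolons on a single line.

No spouse, descendants, or parent survives, so the estate passes to Ifeoma's siblings per stirpes.
Half-blood siblings count for one-half the weight of whole-blood siblings at the initial division.
Dividing 1 in proportion to weights (total weight 4): Segun (weight 1/2) → 1/8; Temitope (weight 1) → 1/4; Ronke (weight 1) → 1/4; Ebele (weight 1/2) → 1/8; Bankole (weight 1) → 1/4.
Segun is living and takes 1/8.
Temitope is living and takes 1/4.
Ronke is living and takes 1/4.
Ebele is living and takes 1/8.
Bankole predeceased; the 1/4 allotted to Bankole's branch passes to Bankole's issue by representation.
Uzoma is the sole taker at this level and receives the full 1/4.

Ebele 1/8; Ronke 1/4; Segun 1/8; Temitope 1/4; Uzoma 1/4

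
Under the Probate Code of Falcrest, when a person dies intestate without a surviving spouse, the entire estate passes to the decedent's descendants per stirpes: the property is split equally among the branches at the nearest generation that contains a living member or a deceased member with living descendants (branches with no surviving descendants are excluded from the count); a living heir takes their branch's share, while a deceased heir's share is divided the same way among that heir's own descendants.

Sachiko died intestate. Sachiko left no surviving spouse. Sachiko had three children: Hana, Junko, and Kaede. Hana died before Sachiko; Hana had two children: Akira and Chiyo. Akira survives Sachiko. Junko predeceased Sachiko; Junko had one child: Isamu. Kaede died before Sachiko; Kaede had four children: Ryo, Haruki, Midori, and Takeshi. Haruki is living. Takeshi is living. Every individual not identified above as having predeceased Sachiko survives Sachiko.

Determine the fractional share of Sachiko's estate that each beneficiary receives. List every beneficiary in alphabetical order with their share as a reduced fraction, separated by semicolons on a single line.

There is no surviving spouse, so the entire estate passes to Sachiko's descendants per stirpes.
The estate is divided into 3 equal shares of 1/3 among Hana, Junko, Kaede.
Hana predeceased; the 1/3 allotted to Hana's branch passes to Hana's issue by representation.
The 1/3 is divided into 2 equal shares of 1/6 among Akira, Chiyo.
Akira is living and takes 1/6.
Chiyo is living and takes 1/6.
Junko predeceased; the 1/3 allotted to Junko's branch passes to Junko's issue by representation.
Isamu is the sole taker at this level and receives the full 1/3.
Kaede predeceased; the 1/3 allotted to Kaede's branch passes to Kaede's issue by representation.
The 1/3 is divided into 4 equal shares of 1/12 among Ryo, Haruki, Midori, Takeshi.
Ryo is living and takes 1/12.
Haruki is living and takes 1/12.
Midori is living and takes 1/12.
Takeshi is living and takes 1/12.

Akira 1/6; Chiyo 1/6; Haruki 1/12; Isamu 1/3; Midori 1/12; Ryo 1/12; Takeshi 1/12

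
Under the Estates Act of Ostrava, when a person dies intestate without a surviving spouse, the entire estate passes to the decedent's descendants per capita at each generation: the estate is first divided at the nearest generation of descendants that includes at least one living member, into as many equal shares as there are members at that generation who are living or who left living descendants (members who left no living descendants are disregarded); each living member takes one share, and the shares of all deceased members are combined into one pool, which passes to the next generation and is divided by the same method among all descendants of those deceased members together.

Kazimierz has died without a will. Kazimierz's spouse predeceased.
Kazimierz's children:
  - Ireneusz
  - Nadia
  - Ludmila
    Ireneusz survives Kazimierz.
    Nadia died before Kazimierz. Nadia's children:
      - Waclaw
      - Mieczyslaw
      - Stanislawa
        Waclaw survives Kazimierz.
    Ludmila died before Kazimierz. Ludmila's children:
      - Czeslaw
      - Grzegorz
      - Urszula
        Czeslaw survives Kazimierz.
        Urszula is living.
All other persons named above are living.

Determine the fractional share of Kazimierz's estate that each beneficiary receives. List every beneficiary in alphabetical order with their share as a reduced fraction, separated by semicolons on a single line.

Czeslaw 1/9; Grzegorz 1/9; Ireneusz 1/3; Mieczyslaw 1/9; Stanislawa 1/9; Urszula 1/9; Waclaw 1/9

There is no surviving spouse, so the entire estate passes to Kazimierz's descendants per capita at each generation.
At generation 1 (Ireneusz, Nadia, Ludmila) there are 3 shares of (1)/3 = 1/3 each.
Living: Ireneusz — each takes 1/3.
Deceased: Nadia and Ludmila. Their combined 2/3 is pooled and carried to generation 2.
At generation 2 (Waclaw, Mieczyslaw, Stanislawa, Czeslaw, Grzegorz, Urszula) there are 6 shares of (2/3)/6 = 1/9 each.
Living: Waclaw, Mieczyslaw, Stanislawa, Czeslaw, Grzegorz, and Urszula — each takes 1/9.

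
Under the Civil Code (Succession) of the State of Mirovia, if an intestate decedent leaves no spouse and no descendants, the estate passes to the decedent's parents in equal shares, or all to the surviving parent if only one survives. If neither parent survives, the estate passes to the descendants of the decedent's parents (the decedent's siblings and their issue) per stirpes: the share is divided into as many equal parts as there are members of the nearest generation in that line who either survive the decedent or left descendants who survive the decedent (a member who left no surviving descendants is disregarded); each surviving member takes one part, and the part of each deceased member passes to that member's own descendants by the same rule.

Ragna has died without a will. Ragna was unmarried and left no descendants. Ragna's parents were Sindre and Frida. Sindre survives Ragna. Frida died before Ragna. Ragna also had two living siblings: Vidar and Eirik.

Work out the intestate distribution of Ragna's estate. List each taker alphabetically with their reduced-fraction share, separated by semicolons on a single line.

Only one parent, Sindre, survives, so Sindre takes the entire estate. The siblings take nothing because a surviving parent has priority.

Sindre 1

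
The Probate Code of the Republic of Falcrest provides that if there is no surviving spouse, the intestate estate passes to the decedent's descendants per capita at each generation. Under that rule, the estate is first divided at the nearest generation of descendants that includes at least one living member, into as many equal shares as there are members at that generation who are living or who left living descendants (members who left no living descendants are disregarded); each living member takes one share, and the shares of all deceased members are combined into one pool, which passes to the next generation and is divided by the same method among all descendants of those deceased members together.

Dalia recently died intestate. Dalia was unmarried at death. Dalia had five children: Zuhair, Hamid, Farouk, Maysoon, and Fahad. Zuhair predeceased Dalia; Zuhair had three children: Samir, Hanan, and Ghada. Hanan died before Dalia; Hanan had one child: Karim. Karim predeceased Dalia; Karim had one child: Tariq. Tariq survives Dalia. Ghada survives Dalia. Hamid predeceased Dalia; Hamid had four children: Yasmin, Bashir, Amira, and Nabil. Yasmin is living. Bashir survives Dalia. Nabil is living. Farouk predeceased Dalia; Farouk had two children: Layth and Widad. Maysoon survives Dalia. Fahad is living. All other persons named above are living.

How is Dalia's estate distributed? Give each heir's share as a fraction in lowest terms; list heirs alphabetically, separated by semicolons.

Amira 1/15; Bashir 1/15; Fahad 1/5; Ghada 1/15; Layth 1/15; Maysoon 1/5; Nabil 1/15; Samir 1/15; Tariq 1/15; Widad 1/15; Yasmin 1/15

There is no surviving spouse, so the entire estate passes to Dalia's descendants per capita at each generation.
At generation 1 (Zuhair, Hamid, Farouk, Maysoon, Fahad) there are 5 shares of (1)/5 = 1/5 each.
Living: Maysoon and Fahad — each takes 1/5.
Deceased: Zuhair, Hamid, and Farouk. Their combined 3/5 is pooled and carried to generation 2.
At generation 2 (Samir, Hanan, Ghada, Yasmin, Bashir, Amira, Nabil, Layth, Widad) there are 9 shares of (3/5)/9 = 1/15 each.
Living: Samir, Ghada, Yasmin, Bashir, Amira, Nabil, Layth, and Widad — each takes 1/15.
Deceased: Hanan. That 1/15 share is carried to generation 3.
At generation 3 (Karim) there are 1 shares of (1/15)/1 = 1/15 each.
Deceased: Karim. That 1/15 share is carried to generation 4.
At generation 4 (Tariq) there are 1 shares of (1/15)/1 = 1/15 each.
Living: Tariq — each takes 1/15.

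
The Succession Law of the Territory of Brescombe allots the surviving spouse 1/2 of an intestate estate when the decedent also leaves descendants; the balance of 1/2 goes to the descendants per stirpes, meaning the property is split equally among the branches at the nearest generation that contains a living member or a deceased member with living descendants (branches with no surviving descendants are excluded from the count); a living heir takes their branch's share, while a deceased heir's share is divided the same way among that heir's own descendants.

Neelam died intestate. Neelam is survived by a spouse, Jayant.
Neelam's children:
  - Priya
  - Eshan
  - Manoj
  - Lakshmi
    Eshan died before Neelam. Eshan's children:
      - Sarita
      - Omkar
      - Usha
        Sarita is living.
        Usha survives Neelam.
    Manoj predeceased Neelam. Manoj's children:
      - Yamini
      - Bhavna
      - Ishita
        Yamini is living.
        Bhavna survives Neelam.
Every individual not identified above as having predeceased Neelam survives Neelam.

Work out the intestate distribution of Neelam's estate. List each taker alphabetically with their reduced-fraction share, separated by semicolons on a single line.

Bhavna 1/24; Ishita 1/24; Jayant 1/2; Lakshmi 1/8; Omkar 1/24; Priya 1/8; Sarita 1/24; Usha 1/24; Yamini 1/24

Jayant, as surviving spouse, takes 1/2.
The remaining 1/2 passes to Neelam's descendants per stirpes.
The 1/2 is divided into 4 equal shares of 1/8 among Priya, Eshan, Manoj, Lakshmi.
Priya is living and takes 1/8.
Eshan predeceased; the 1/8 allotted to Eshan's branch passes to Eshan's issue by representation.
The 1/8 is divided into 3 equal shares of 1/24 among Sarita, Omkar, Usha.
Sarita is living and takes 1/24.
Omkar is living and takes 1/24.
Usha is living and takes 1/24.
Manoj predeceased; the 1/8 allotted to Manoj's branch passes to Manoj's issue by representation.
The 1/8 is divided into 3 equal shares of 1/24 among Yamini, Bhavna, Ishita.
Yamini is living and takes 1/24.
Bhavna is living and takes 1/24.
Ishita is living and takes 1/24.
Lakshmi is living and takes 1/8.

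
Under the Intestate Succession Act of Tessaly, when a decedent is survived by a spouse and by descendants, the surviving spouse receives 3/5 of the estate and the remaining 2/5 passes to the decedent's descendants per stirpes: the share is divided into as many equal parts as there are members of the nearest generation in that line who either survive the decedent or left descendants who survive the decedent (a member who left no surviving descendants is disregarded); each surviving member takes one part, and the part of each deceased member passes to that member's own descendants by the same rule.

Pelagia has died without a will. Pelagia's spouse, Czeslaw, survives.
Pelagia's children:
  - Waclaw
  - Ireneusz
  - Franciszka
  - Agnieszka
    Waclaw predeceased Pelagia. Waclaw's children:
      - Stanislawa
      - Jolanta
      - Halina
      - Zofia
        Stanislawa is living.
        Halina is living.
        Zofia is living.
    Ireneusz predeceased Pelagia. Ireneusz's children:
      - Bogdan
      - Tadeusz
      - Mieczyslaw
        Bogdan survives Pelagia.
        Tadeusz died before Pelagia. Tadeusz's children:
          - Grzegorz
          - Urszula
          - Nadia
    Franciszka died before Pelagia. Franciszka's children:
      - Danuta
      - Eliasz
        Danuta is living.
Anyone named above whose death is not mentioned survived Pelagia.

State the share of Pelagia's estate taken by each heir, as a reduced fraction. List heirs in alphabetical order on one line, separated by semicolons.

Agnieszka 1/10; Bogdan 1/30; Czeslaw 3/5; Danuta 1/20; Eliasz 1/20; Grzegorz 1/90; Halina 1/40; Jolanta 1/40; Mieczyslaw 1/30; Nadia 1/90; Stanislawa 1/40; Urszula 1/90; Zofia 1/40

Czeslaw, as surviving spouse, takes 3/5.
The remaining 2/5 passes to Pelagia's descendants per stirpes.
The 2/5 is divided into 4 equal shares of 1/10 among Waclaw, Ireneusz, Franciszka, Agnieszka.
Waclaw predeceased; the 1/10 allotted to Waclaw's branch passes to Waclaw's issue by representation.
The 1/10 is divided into 4 equal shares of 1/40 among Stanislawa, Jolanta, Halina, Zofia.
Stanislawa is living and takes 1/40.
Jolanta is living and takes 1/40.
Halina is living and takes 1/40.
Zofia is living and takes 1/40.
Ireneusz predeceased; the 1/10 allotted to Ireneusz's branch passes to Ireneusz's issue by representation.
The 1/10 is divided into 3 equal shares of 1/30 among Bogdan, Tadeusz, Mieczyslaw.
Bogdan is living and takes 1/30.
Tadeusz predeceased; the 1/30 allotted to Tadeusz's branch passes to Tadeusz's issue by representation.
The 1/30 is divided into 3 equal shares of 1/90 among Grzegorz, Urszula, Nadia.
Grzegorz is living and takes 1/90.
Urszula is living and takes 1/90.
Nadia is living and takes 1/90.
Mieczyslaw is living and takes 1/30.
Franciszka predeceased; the 1/10 allotted to Franciszka's branch passes to Franciszka's issue by representation.
The 1/10 is divided into 2 equal shares of 1/20 among Danuta, Eliasz.
Danuta is living and takes 1/20.
Eliasz is living and takes 1/20.
Agnieszka is living and takes 1/10.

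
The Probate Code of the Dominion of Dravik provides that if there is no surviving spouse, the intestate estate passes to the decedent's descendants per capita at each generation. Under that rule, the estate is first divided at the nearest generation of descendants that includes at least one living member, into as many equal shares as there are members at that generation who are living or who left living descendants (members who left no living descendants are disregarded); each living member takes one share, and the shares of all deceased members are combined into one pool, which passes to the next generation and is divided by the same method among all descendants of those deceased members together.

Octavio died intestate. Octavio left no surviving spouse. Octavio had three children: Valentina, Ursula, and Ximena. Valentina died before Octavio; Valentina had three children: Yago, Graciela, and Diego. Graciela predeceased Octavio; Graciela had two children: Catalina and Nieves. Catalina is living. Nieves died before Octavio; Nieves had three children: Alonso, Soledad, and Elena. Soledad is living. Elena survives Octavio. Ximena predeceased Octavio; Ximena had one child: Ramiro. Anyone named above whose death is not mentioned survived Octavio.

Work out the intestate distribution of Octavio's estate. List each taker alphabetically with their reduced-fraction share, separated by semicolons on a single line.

Alonso 1/36; Catalina 1/12; Diego 1/6; Elena 1/36; Ramiro 1/6; Soledad 1/36; Ursula 1/3; Yago 1/6

There is no surviving spouse, so the entire estate passes to Octavio's descendants per capita at each generation.
At generation 1 (Valentina, Ursula, Ximena) there are 3 shares of (1)/3 = 1/3 each.
Living: Ursula — each takes 1/3.
Deceased: Valentina and Ximena. Their combined 2/3 is pooled and carried to generation 2.
At generation 2 (Yago, Graciela, Diego, Ramiro) there are 4 shares of (2/3)/4 = 1/6 each.
Living: Yago, Diego, and Ramiro — each takes 1/6.
Deceased: Graciela. That 1/6 share is carried to generation 3.
At generation 3 (Catalina, Nieves) there are 2 shares of (1/6)/2 = 1/12 each.
Living: Catalina — each takes 1/12.
Deceased: Nieves. That 1/12 share is carried to generation 4.
At generation 4 (Alonso, Soledad, Elena) there are 3 shares of (1/12)/3 = 1/36 each.
Living: Alonso, Soledad, and Elena — each takes 1/36.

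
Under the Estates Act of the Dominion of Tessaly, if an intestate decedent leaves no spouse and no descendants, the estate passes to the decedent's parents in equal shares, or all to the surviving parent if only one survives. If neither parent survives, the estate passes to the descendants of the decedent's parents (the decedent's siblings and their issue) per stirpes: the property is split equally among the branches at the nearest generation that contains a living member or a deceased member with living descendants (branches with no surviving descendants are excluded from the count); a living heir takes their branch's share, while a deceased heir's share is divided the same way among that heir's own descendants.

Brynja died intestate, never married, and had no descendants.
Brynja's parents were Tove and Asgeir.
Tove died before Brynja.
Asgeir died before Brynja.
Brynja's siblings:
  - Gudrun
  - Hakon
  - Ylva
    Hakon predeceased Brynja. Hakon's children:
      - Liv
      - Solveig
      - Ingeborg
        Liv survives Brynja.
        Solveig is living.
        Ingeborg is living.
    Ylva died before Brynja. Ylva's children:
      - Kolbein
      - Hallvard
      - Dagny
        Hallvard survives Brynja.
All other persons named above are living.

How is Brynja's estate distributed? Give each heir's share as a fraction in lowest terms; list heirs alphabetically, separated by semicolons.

Neither parent survives and there are no descendants, so the estate passes to Brynja's siblings and their issue per stirpes.
The estate is divided into 3 equal shares of 1/3 among Gudrun, Hakon, Ylva.
Gudrun is living and takes 1/3.
Hakon predeceased; the 1/3 allotted to Hakon's branch passes to Hakon's issue by representation.
The 1/3 is divided into 3 equal shares of 1/9 among Liv, Solveig, Ingeborg.
Liv is living and takes 1/9.
Solveig is living and takes 1/9.
Ingeborg is living and takes 1/9.
Ylva predeceased; the 1/3 allotted to Ylva's branch passes to Ylva's issue by representation.
The 1/3 is divided into 3 equal shares of 1/9 among Kolbein, Hallvard, Dagny.
Kolbein is living and takes 1/9.
Hallvard is living and takes 1/9.
Dagny is living and takes 1/9.

Dagny 1/9; Gudrun 1/3; Hallvard 1/9; Ingeborg 1/9; Kolbein 1/9; Liv 1/9; Solveig 1/9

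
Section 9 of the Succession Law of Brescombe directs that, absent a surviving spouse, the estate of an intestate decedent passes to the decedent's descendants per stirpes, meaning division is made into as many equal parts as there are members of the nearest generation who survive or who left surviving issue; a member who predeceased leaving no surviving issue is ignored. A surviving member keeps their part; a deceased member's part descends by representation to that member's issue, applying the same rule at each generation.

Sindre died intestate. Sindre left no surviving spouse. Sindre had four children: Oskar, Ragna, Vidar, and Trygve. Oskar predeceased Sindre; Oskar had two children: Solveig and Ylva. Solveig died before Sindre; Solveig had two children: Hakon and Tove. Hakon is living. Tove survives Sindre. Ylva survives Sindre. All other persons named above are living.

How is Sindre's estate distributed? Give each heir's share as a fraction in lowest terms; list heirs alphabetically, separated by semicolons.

Hakon 1/16; Ragna 1/4; Tove 1/16; Trygve 1/4; Vidar 1/4; Ylva 1/8

There is no surviving spouse, so the entire estate passes to Sindre's descendants per stirpes.
The estate is divided into 4 equal shares of 1/4 among Oskar, Ragna, Vidar, Trygve.
Oskar predeceased; the 1/4 allotted to Oskar's branch passes to Oskar's issue by representation.
The 1/4 is divided into 2 equal shares of 1/8 among Solveig, Ylva.
Solveig predeceased; the 1/8 allotted to Solveig's branch passes to Solveig's issue by representation.
The 1/8 is divided into 2 equal shares of 1/16 among Hakon, Tove.
Hakon is living and takes 1/16.
Tove is living and takes 1/16.
Ylva is living and takes 1/8.
Ragna is living and takes 1/4.
Vidar is living and takes 1/4.
Trygve is living and takes 1/4.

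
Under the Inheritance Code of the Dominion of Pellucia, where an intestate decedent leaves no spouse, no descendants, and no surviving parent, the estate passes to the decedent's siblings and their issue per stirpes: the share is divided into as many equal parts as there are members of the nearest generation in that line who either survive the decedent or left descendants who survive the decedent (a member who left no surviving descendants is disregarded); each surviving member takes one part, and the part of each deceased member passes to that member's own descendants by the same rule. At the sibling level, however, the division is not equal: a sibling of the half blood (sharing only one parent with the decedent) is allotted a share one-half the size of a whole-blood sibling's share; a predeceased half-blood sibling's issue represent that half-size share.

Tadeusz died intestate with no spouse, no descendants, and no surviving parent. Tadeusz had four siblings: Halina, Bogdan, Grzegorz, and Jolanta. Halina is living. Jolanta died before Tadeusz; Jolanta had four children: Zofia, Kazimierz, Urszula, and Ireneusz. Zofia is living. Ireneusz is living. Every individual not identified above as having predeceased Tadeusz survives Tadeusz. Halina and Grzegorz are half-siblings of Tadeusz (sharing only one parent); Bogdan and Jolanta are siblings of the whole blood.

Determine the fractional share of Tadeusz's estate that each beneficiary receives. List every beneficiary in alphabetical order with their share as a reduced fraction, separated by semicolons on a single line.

Bogdan 1/3; Grzegorz 1/6; Halina 1/6; Ireneusz 1/12; Kazimierz 1/12; Urszula 1/12; Zofia 1/12

No spouse, descendants, or parent survives, so the estate passes to Tadeusz's siblings per stirpes.
Half-blood siblings count for one-half the weight of whole-blood siblings at the initial division.
Dividing 1 in proportion to weights (total weight 3): Halina (weight 1/2) → 1/6; Bogdan (weight 1) → 1/3; Grzegorz (weight 1/2) → 1/6; Jolanta (weight 1) → 1/3.
Halina is living and takes 1/6.
Bogdan is living and takes 1/3.
Grzegorz is living and takes 1/6.
Jolanta predeceased; the 1/3 allotted to Jolanta's branch passes to Jolanta's issue by representation.
The 1/3 is divided into 4 equal shares of 1/12 among Zofia, Kazimierz, Urszula, Ireneusz.
Zofia is living and takes 1/12.
Kazimierz is living and takes 1/12.
Urszula is living and takes 1/12.
Ireneusz is living and takes 1/12.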